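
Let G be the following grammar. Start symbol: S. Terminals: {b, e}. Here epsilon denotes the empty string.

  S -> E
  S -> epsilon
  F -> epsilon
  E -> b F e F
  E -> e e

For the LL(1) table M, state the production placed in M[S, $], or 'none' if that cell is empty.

S -> epsilon

FIRST(F): from F->epsilon we get {epsilon}. So FIRST(F) = {epsilon}.
FIRST(E): from E->b F e F we get {b}; from E->e e we get {e}. So FIRST(E) = {b, e}.
FIRST(S): from S->E we get {b, e}; from S->epsilon we get {epsilon}. So FIRST(S) = {epsilon, b, e}.
FOLLOW(S) includes $ since S is the start symbol.
FOLLOW(S): S appears on no right-hand side. Thus FOLLOW(S) = {$}.
For S -> E: FIRST(E) = {b, e}, so it goes in M[S, t] for t ∈ {b, e}.
For S -> epsilon: FIRST(epsilon) = {epsilon}, so it goes in M[S, t] for t ∈ {}; since epsilon ∈ FIRST, also for every t ∈ FOLLOW(S) = {$}.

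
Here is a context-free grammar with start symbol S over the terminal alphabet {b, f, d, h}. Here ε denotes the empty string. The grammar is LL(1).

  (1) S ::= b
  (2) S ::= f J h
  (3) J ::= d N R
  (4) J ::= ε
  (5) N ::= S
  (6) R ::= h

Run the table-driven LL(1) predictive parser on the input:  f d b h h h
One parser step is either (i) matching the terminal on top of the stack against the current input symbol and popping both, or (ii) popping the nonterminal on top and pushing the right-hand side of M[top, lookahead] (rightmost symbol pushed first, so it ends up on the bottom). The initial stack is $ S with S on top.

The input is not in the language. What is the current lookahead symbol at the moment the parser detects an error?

step 1: stack=$ S  input=f d b h h h $  — expand S ::= f J h
step 2: stack=$ h J f  input=f d b h h h $  — match f
step 3: stack=$ h J  input=d b h h h $  — expand J ::= d N R
step 4: stack=$ h R N d  input=d b h h h $  — match d
step 5: stack=$ h R N  input=b h h h $  — expand N ::= S
step 6: stack=$ h R S  input=b h h h $  — expand S ::= b
step 7: stack=$ h R b  input=b h h h $  — match b
step 8: stack=$ h R  input=h h h $  — expand R ::= h
step 9: stack=$ h h  input=h h h $  — match h
step 10: stack=$ h  input=h h $  — match h
step 11: stack=$  input=h $  — error: stack empty but input remains

h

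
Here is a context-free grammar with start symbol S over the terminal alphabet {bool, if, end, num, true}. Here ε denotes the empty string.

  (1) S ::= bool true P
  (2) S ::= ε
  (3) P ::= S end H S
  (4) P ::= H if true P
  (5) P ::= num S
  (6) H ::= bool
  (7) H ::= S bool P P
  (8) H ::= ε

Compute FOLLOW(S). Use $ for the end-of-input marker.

{$, bool, end, if, num}

FIRST(S): from S::=bool true P we get {bool}; from S::=ε we get {ε}. So FIRST(S) = {ε, bool}.
FIRST(H): from H::=bool we get {bool}; from H::=S bool P P we get {bool}; from H::=ε we get {ε}. So FIRST(H) = {ε, bool}.
FIRST(P): from P::=S end H S we get {bool, end}; from P::=H if true P we get {bool, if}; from P::=num S we get {num}. So FIRST(P) = {bool, end, if, num}.
FOLLOW(S) includes $ since S is the start symbol.
FOLLOW(S): in P::=S end H S (occurrence 1), S is followed by end H S with FIRST {end}; in P::=S end H S (occurrence 2), the suffix after S is empty, so FOLLOW(S) ⊇ FOLLOW(P) = {$, bool, end, if, num}; in P::=num S, the suffix after S is empty, so FOLLOW(S) ⊇ FOLLOW(P) = {$, bool, end, if, num}; in H::=S bool P P, S is followed by bool P P with FIRST {bool}. Thus FOLLOW(S) = {$, bool, end, if, num}.
FOLLOW(P): in S::=bool true P, the suffix after P is empty, so FOLLOW(P) ⊇ FOLLOW(S) = {$, bool, end, if, num}; in P::=H if true P, the suffix after P is empty (adds nothing new); in H::=S bool P P (occurrence 1), P is followed by P with FIRST {bool, end, if, num}; in H::=S bool P P (occurrence 2), the suffix after P is empty, so FOLLOW(P) ⊇ FOLLOW(H) = {$, bool, end, if, num}. Thus FOLLOW(P) = {$, bool, end, if, num}.
FOLLOW(H): in P::=S end H S, H is followed by S with FIRST {ε, bool}; in P::=S end H S, the suffix after H is nullable, so FOLLOW(H) ⊇ FOLLOW(P) = {$, bool, end, if, num}; in P::=H if true P, H is followed by if true P with FIRST {if}. Thus FOLLOW(H) = {$, bool, end, if, num}.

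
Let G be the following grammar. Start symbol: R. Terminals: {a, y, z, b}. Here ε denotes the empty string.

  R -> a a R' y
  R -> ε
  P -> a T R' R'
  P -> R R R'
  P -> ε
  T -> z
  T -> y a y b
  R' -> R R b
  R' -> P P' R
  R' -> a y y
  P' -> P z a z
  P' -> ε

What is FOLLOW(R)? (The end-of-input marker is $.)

{$, a, b, y, z}

FIRST(R): from R->a a R' y we get {a}; from R->ε we get {ε}. So FIRST(R) = {ε, a}.
FIRST(T): from T->z we get {z}; from T->y a y b we get {y}. So FIRST(T) = {y, z}.
FIRST(P): from P->a T R' R' we get {a}; from P->R R R' we get {ε, a, b, z}; from P->ε we get {ε}. So FIRST(P) = {ε, a, b, z}.
FIRST(P'): from P'->P z a z we get {a, b, z}; from P'->ε we get {ε}. So FIRST(P') = {ε, a, b, z}.
FIRST(R'): from R'->R R b we get {a, b}; from R'->P P' R we get {ε, a, b, z}; from R'->a y y we get {a}. So FIRST(R') = {ε, a, b, z}.
FOLLOW(R) includes $ since R is the start symbol.
FOLLOW(R): in P->R R R' (occurrence 1), R is followed by R R' with FIRST {ε, a, b, z}; in P->R R R' (occurrence 1), the suffix after R is nullable, so FOLLOW(R) ⊇ FOLLOW(P) = {a, b, y, z}; in P->R R R' (occurrence 2), R is followed by R' with FIRST {ε, a, b, z}; in P->R R R' (occurrence 2), the suffix after R is nullable, so FOLLOW(R) ⊇ FOLLOW(P) = {a, b, y, z}; in R'->R R b (occurrence 1), R is followed by R b with FIRST {a, b}; in R'->R R b (occurrence 2), R is followed by b with FIRST {b}; in R'->P P' R, the suffix after R is empty, so FOLLOW(R) ⊇ FOLLOW(R') = {a, b, y, z}. Thus FOLLOW(R) = {$, a, b, y, z}.
FOLLOW(P): in R'->P P' R, P is followed by P' R with FIRST {ε, a, b, z}; in R'->P P' R, the suffix after P is nullable, so FOLLOW(P) ⊇ FOLLOW(R') = {a, b, y, z}; in P'->P z a z, P is followed by z a z with FIRST {z}. Thus FOLLOW(P) = {a, b, y, z}.
FOLLOW(T): in P->a T R' R', T is followed by R' R' with FIRST {ε, a, b, z}; in P->a T R' R', the suffix after T is nullable, so FOLLOW(T) ⊇ FOLLOW(P) = {a, b, y, z}. Thus FOLLOW(T) = {a, b, y, z}.
FOLLOW(R'): in R->a a R' y, R' is followed by y with FIRST {y}; in P->a T R' R' (occurrence 1), R' is followed by R' with FIRST {ε, a, b, z}; in P->a T R' R' (occurrence 1), the suffix after R' is nullable, so FOLLOW(R') ⊇ FOLLOW(P) = {a, b, y, z}; in P->a T R' R' (occurrence 2), the suffix after R' is empty, so FOLLOW(R') ⊇ FOLLOW(P) = {a, b, y, z}; in P->R R R', the suffix after R' is empty, so FOLLOW(R') ⊇ FOLLOW(P) = {a, b, y, z}. Thus FOLLOW(R') = {a, b, y, z}.
FOLLOW(P'): in R'->P P' R, P' is followed by R with FIRST {ε, a}; in R'->P P' R, the suffix after P' is nullable, so FOLLOW(P') ⊇ FOLLOW(R') = {a, b, y, z}. Thus FOLLOW(P') = {a, b, y, z}.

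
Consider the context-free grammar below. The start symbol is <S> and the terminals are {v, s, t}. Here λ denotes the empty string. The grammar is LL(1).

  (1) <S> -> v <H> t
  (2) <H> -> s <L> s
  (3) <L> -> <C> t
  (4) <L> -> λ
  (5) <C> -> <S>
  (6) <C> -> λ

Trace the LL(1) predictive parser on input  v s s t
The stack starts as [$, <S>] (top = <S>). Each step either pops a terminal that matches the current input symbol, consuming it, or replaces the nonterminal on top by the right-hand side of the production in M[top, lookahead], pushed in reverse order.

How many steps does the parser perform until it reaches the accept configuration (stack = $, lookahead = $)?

     Stack        Input      Action
  1  $ <S>        v s s t $  expand <S> -> v <H> t
  2  $ t <H> v    v s s t $  match v
  3  $ t <H>      s s t $    expand <H> -> s <L> s
  4  $ t s <L> s  s s t $    match s
  5  $ t s <L>    s t $      expand <L> -> λ
  6  $ t s        s t $      match s
  7  $ t          t $        match t
Accept reached after 7 steps.

7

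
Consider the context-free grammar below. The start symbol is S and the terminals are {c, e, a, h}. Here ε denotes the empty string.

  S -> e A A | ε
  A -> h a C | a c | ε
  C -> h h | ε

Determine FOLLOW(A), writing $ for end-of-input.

{$, a, h}

FIRST(S) = {ε, e}
FIRST(A) = {ε, a, h}
FIRST(C) = {ε, h}
FOLLOW(S) includes $ since S is the start symbol.
FOLLOW(S): S appears on no right-hand side. Thus FOLLOW(S) = {$}.
FOLLOW(A): in S->e A A (occurrence 1), A is followed by A with FIRST {ε, a, h}; in S->e A A (occurrence 1), the suffix after A is nullable, so FOLLOW(A) ⊇ FOLLOW(S) = {$}; in S->e A A (occurrence 2), the suffix after A is empty, so FOLLOW(A) ⊇ FOLLOW(S) = {$}. Thus FOLLOW(A) = {$, a, h}.
FOLLOW(C): in A->h a C, the suffix after C is empty, so FOLLOW(C) ⊇ FOLLOW(A) = {$, a, h}. Thus FOLLOW(C) = {$, a, h}.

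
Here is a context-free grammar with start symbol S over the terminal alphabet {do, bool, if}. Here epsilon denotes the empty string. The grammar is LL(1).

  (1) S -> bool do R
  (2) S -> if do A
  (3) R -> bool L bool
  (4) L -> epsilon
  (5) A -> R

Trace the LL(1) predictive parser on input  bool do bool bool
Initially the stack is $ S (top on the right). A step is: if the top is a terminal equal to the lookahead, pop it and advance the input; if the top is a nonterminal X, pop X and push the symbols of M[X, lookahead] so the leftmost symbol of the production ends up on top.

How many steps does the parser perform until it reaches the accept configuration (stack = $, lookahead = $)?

     Stack          Input                Action
  1  $ S            bool do bool bool $  expand S -> bool do R
  2  $ R do bool    bool do bool bool $  match bool
  3  $ R do         do bool bool $       match do
  4  $ R            bool bool $          expand R -> bool L bool
  5  $ bool L bool  bool bool $          match bool
  6  $ bool L       bool $               expand L -> epsilon
  7  $ bool         bool $               match bool
Accept reached after 7 steps.

7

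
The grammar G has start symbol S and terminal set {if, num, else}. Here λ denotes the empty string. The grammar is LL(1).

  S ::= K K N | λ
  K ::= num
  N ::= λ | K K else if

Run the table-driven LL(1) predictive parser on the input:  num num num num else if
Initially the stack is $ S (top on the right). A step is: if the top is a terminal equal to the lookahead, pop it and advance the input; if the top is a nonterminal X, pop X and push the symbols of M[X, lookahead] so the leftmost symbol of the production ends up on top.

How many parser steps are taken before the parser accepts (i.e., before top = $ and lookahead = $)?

12

step 1: stack=$ S  input=num num num num else if $  — expand S ::= K K N
step 2: stack=$ N K K  input=num num num num else if $  — expand K ::= num
step 3: stack=$ N K num  input=num num num num else if $  — match num
step 4: stack=$ N K  input=num num num else if $  — expand K ::= num
step 5: stack=$ N num  input=num num num else if $  — match num
step 6: stack=$ N  input=num num else if $  — expand N ::= K K else if
step 7: stack=$ if else K K  input=num num else if $  — expand K ::= num
step 8: stack=$ if else K num  input=num num else if $  — match num
step 9: stack=$ if else K  input=num else if $  — expand K ::= num
step 10: stack=$ if else num  input=num else if $  — match num
step 11: stack=$ if else  input=else if $  — match else
step 12: stack=$ if  input=if $  — match if
Accept reached after 12 steps.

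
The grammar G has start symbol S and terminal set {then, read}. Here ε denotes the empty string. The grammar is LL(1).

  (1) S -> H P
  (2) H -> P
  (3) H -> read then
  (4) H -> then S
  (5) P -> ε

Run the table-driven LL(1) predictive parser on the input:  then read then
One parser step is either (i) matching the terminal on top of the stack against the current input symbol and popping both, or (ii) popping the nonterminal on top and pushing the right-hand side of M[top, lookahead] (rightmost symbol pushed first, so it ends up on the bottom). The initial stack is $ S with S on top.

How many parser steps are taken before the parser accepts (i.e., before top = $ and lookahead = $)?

9

     Stack            Input             Action
  1  $ S              then read then $  expand S -> H P
  2  $ P H            then read then $  expand H -> then S
  3  $ P S then       then read then $  match then
  4  $ P S            read then $       expand S -> H P
  5  $ P P H          read then $       expand H -> read then
  6  $ P P then read  read then $       match read
  7  $ P P then       then $            match then
  8  $ P P            $                 expand P -> ε
  9  $ P              $                 expand P -> ε
Accept reached after 9 steps.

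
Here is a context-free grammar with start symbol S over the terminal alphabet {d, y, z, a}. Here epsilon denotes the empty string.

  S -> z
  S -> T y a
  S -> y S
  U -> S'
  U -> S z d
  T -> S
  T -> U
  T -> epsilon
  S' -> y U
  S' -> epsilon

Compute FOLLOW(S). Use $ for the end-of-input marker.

FIRST(S') = {epsilon, y}
FIRST(S) = {y, z}  (via T y a)
FIRST(U) = {epsilon, y, z}  (via S', S z d)
FIRST(T) = {epsilon, y, z}  (via S, U)
FOLLOW(S) includes $ since S is the start symbol.
FOLLOW(T): in S->T y a, T is followed by y a with FIRST {y}. Thus FOLLOW(T) = {y}.
FOLLOW(S): in S->y S, the suffix after S is empty (adds nothing new); in U->S z d, S is followed by z d with FIRST {z}; in T->S, the suffix after S is empty, so FOLLOW(S) ⊇ FOLLOW(T) = {y}. Thus FOLLOW(S) = {$, y, z}.
FOLLOW(U): in T->U, the suffix after U is empty, so FOLLOW(U) ⊇ FOLLOW(T) = {y}; in S'->y U, the suffix after U is empty, so FOLLOW(U) ⊇ FOLLOW(S') = {y}. Thus FOLLOW(U) = {y}.
FOLLOW(S'): in U->S', the suffix after S' is empty, so FOLLOW(S') ⊇ FOLLOW(U) = {y}. Thus FOLLOW(S') = {y}.

{$, y, z}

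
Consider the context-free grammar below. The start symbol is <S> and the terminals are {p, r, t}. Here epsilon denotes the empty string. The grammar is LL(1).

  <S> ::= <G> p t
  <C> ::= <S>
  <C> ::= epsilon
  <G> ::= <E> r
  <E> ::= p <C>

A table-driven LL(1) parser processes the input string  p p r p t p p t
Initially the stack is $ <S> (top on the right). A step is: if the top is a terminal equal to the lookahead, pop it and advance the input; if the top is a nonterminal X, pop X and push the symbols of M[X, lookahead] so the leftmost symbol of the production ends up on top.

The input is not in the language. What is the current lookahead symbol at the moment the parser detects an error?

step 1: stack=$ <S>  input=p p r p t p p t $  — expand <S> ::= <G> p t
step 2: stack=$ t p <G>  input=p p r p t p p t $  — expand <G> ::= <E> r
step 3: stack=$ t p r <E>  input=p p r p t p p t $  — expand <E> ::= p <C>
step 4: stack=$ t p r <C> p  input=p p r p t p p t $  — match p
step 5: stack=$ t p r <C>  input=p r p t p p t $  — expand <C> ::= <S>
step 6: stack=$ t p r <S>  input=p r p t p p t $  — expand <S> ::= <G> p t
step 7: stack=$ t p r t p <G>  input=p r p t p p t $  — expand <G> ::= <E> r
step 8: stack=$ t p r t p r <E>  input=p r p t p p t $  — expand <E> ::= p <C>
step 9: stack=$ t p r t p r <C> p  input=p r p t p p t $  — match p
step 10: stack=$ t p r t p r <C>  input=r p t p p t $  — expand <C> ::= epsilon
step 11: stack=$ t p r t p r  input=r p t p p t $  — match r
step 12: stack=$ t p r t p  input=p t p p t $  — match p
step 13: stack=$ t p r t  input=t p p t $  — match t
step 14: stack=$ t p r  input=p p t $  — error: top is terminal r but lookahead is p

p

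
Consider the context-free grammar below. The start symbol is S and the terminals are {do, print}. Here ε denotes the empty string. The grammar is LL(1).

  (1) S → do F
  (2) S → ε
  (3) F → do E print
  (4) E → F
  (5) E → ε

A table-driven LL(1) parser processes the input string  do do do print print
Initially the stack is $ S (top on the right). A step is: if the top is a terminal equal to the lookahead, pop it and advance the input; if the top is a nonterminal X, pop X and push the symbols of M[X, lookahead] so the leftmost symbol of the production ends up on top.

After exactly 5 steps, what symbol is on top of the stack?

F

     Stack         Input                   Action
  1  $ S           do do do print print $  expand S → do F
  2  $ F do        do do do print print $  match do
  3  $ F           do do print print $     expand F → do E print
  4  $ print E do  do do print print $     match do
  5  $ print E     do print print $        expand E → F
Stack after step 5: $ print F (top = F).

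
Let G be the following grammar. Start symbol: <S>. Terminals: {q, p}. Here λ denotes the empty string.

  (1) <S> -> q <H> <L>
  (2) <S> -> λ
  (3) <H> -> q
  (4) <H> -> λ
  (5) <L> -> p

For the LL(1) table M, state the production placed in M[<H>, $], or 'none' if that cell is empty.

none

FIRST(<S>) = {λ, q}
FIRST(<H>) = {λ, q}
FIRST(<L>) = {p}
FOLLOW(<S>) includes $ since <S> is the start symbol.
FOLLOW(<H>): in <S>->q <H> <L>, <H> is followed by <L> with FIRST {p}. Thus FOLLOW(<H>) = {p}.
For <H> -> q: FIRST(q) = {q}, so it goes in M[<H>, t] for t ∈ {q}.
For <H> -> λ: FIRST(λ) = {λ}, so it goes in M[<H>, t] for t ∈ {}; since λ ∈ FIRST, also for every t ∈ FOLLOW(<H>) = {p}.
None of these place a production in M[<H>, $].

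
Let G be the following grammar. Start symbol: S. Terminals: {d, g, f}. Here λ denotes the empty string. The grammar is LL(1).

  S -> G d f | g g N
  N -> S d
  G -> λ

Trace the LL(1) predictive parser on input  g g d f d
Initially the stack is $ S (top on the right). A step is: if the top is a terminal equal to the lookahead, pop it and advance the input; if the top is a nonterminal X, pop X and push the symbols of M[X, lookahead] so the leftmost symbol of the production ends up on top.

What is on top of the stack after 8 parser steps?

step 1: stack=$ S  input=g g d f d $  — expand S -> g g N
step 2: stack=$ N g g  input=g g d f d $  — match g
step 3: stack=$ N g  input=g d f d $  — match g
step 4: stack=$ N  input=d f d $  — expand N -> S d
step 5: stack=$ d S  input=d f d $  — expand S -> G d f
step 6: stack=$ d f d G  input=d f d $  — expand G -> λ
step 7: stack=$ d f d  input=d f d $  — match d
step 8: stack=$ d f  input=f d $  — match f
Stack after step 8: $ d (top = d).

d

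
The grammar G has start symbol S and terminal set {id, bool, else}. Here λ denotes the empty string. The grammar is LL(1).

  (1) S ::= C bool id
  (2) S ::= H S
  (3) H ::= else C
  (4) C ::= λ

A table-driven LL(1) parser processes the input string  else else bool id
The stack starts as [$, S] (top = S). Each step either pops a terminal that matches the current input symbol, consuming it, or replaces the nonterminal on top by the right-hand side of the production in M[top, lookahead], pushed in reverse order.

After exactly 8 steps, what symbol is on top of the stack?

S

     Stack       Input                Action
  1  $ S         else else bool id $  expand S ::= H S
  2  $ S H       else else bool id $  expand H ::= else C
  3  $ S C else  else else bool id $  match else
  4  $ S C       else bool id $       expand C ::= λ
  5  $ S         else bool id $       expand S ::= H S
  6  $ S H       else bool id $       expand H ::= else C
  7  $ S C else  else bool id $       match else
  8  $ S C       bool id $            expand C ::= λ
Stack after step 8: $ S (top = S).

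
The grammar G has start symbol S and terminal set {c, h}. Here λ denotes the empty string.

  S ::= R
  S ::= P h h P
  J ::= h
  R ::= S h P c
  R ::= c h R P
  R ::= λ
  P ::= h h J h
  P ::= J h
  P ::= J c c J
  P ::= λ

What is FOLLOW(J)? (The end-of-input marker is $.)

FIRST(J) = {h}
FIRST(P) = {λ, h}  (via J h, J c c J)
FIRST(S) = {λ, c, h}  (via R, P h h P)
FIRST(R) = {λ, c, h}  (via S h P c)
FOLLOW(S) includes $ since S is the start symbol.
FOLLOW(S): in R::=S h P c, S is followed by h P c with FIRST {h}. Thus FOLLOW(S) = {$, h}.
FOLLOW(R): in S::=R, the suffix after R is empty, so FOLLOW(R) ⊇ FOLLOW(S) = {$, h}; in R::=c h R P, R is followed by P with FIRST {λ, h}; in R::=c h R P, the suffix after R is nullable (adds nothing new). Thus FOLLOW(R) = {$, h}.
FOLLOW(P): in S::=P h h P (occurrence 1), P is followed by h h P with FIRST {h}; in S::=P h h P (occurrence 2), the suffix after P is empty, so FOLLOW(P) ⊇ FOLLOW(S) = {$, h}; in R::=S h P c, P is followed by c with FIRST {c}; in R::=c h R P, the suffix after P is empty, so FOLLOW(P) ⊇ FOLLOW(R) = {$, h}. Thus FOLLOW(P) = {$, c, h}.
FOLLOW(J): in P::=h h J h, J is followed by h with FIRST {h}; in P::=J h, J is followed by h with FIRST {h}; in P::=J c c J (occurrence 1), J is followed by c c J with FIRST {c}; in P::=J c c J (occurrence 2), the suffix after J is empty, so FOLLOW(J) ⊇ FOLLOW(P) = {$, c, h}. Thus FOLLOW(J) = {$, c, h}.

{$, c, h}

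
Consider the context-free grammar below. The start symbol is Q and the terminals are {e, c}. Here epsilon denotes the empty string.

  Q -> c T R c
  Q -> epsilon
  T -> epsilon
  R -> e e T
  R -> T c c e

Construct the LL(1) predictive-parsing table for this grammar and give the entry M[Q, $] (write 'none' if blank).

FIRST(Q) = {epsilon, c}
FIRST(T) = {epsilon}
FIRST(R) = {c, e}  (via T c c e)
FOLLOW(Q) includes $ since Q is the start symbol.
FOLLOW(Q): Q appears on no right-hand side. Thus FOLLOW(Q) = {$}.
For Q -> c T R c: FIRST(c T R c) = {c}, so it goes in M[Q, t] for t ∈ {c}.
For Q -> epsilon: FIRST(epsilon) = {epsilon}, so it goes in M[Q, t] for t ∈ {}; since epsilon ∈ FIRST, also for every t ∈ FOLLOW(Q) = {$}.

Q -> epsilon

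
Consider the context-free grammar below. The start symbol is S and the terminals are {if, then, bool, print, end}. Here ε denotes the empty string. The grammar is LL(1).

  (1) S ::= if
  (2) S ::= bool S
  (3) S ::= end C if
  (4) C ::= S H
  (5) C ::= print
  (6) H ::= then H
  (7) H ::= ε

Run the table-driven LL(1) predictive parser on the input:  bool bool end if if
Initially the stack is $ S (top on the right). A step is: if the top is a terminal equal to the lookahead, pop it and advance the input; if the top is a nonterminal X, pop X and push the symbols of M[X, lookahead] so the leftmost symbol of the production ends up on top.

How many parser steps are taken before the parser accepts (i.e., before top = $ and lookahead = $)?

11

      Stack       Input                  Action
   1  $ S         bool bool end if if $  expand S ::= bool S
   2  $ S bool    bool bool end if if $  match bool
   3  $ S         bool end if if $       expand S ::= bool S
   4  $ S bool    bool end if if $       match bool
   5  $ S         end if if $            expand S ::= end C if
   6  $ if C end  end if if $            match end
   7  $ if C      if if $                expand C ::= S H
   8  $ if H S    if if $                expand S ::= if
   9  $ if H if   if if $                match if
  10  $ if H      if $                   expand H ::= ε
  11  $ if        if $                   match if
Accept reached after 11 steps.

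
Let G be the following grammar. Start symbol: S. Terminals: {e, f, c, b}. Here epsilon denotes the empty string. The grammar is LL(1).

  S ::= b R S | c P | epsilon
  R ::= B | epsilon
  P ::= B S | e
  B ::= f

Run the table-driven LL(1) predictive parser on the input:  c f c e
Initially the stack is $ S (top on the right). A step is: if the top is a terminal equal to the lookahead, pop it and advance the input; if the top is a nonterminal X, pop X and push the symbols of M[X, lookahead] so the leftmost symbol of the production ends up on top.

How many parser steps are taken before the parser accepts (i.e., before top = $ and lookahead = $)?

step 1: stack=$ S  input=c f c e $  — expand S ::= c P
step 2: stack=$ P c  input=c f c e $  — match c
step 3: stack=$ P  input=f c e $  — expand P ::= B S
step 4: stack=$ S B  input=f c e $  — expand B ::= f
step 5: stack=$ S f  input=f c e $  — match f
step 6: stack=$ S  input=c e $  — expand S ::= c P
step 7: stack=$ P c  input=c e $  — match c
step 8: stack=$ P  input=e $  — expand P ::= e
step 9: stack=$ e  input=e $  — match e
Accept reached after 9 steps.

9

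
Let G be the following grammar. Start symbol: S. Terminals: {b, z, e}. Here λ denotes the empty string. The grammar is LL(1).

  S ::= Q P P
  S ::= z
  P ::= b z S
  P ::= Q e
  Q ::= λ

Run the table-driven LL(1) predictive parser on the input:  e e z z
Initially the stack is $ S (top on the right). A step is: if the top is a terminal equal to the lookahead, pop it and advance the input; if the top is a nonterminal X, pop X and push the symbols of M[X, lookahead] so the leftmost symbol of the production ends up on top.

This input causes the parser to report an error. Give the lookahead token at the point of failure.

     Stack    Input      Action
  1  $ S      e e z z $  expand S ::= Q P P
  2  $ P P Q  e e z z $  expand Q ::= λ
  3  $ P P    e e z z $  expand P ::= Q e
  4  $ P e Q  e e z z $  expand Q ::= λ
  5  $ P e    e e z z $  match e
  6  $ P      e z z $    expand P ::= Q e
  7  $ e Q    e z z $    expand Q ::= λ
  8  $ e      e z z $    match e
  9  $        z z $      error: stack empty but input remains

z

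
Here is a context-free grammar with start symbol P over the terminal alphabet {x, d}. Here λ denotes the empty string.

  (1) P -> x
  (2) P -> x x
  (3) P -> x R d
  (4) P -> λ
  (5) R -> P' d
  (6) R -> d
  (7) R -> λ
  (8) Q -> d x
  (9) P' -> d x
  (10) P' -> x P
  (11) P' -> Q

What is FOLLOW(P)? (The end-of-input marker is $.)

{$, d}

FIRST(P): from P->x we get {x}; from P->x x we get {x}; from P->x R d we get {x}; from P->λ we get {λ}. So FIRST(P) = {λ, x}.
FIRST(Q): from Q->d x we get {d}. So FIRST(Q) = {d}.
FIRST(P'): from P'->d x we get {d}; from P'->x P we get {x}; from P'->Q we get {d}. So FIRST(P') = {d, x}.
FIRST(R): from R->P' d we get {d, x}; from R->d we get {d}; from R->λ we get {λ}. So FIRST(R) = {λ, d, x}.
FOLLOW(P) includes $ since P is the start symbol.
FOLLOW(R): in P->x R d, R is followed by d with FIRST {d}. Thus FOLLOW(R) = {d}.
FOLLOW(P'): in R->P' d, P' is followed by d with FIRST {d}. Thus FOLLOW(P') = {d}.
FOLLOW(P): in P'->x P, the suffix after P is empty, so FOLLOW(P) ⊇ FOLLOW(P') = {d}. Thus FOLLOW(P) = {$, d}.
FOLLOW(Q): in P'->Q, the suffix after Q is empty, so FOLLOW(Q) ⊇ FOLLOW(P') = {d}. Thus FOLLOW(Q) = {d}.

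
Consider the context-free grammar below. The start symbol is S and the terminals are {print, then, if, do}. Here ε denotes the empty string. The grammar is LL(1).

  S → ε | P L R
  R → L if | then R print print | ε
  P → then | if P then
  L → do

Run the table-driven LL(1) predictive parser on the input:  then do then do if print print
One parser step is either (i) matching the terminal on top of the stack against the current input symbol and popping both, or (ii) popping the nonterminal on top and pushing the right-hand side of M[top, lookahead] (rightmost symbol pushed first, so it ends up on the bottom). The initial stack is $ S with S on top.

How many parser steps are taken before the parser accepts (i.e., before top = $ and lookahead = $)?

      Stack                 Input                             Action
   1  $ S                   then do then do if print print $  expand S → P L R
   2  $ R L P               then do then do if print print $  expand P → then
   3  $ R L then            then do then do if print print $  match then
   4  $ R L                 do then do if print print $       expand L → do
   5  $ R do                do then do if print print $       match do
   6  $ R                   then do if print print $          expand R → then R print print
   7  $ print print R then  then do if print print $          match then
   8  $ print print R       do if print print $               expand R → L if
   9  $ print print if L    do if print print $               expand L → do
  10  $ print print if do   do if print print $               match do
  11  $ print print if      if print print $                  match if
  12  $ print print         print print $                     match print
  13  $ print               print $                           match print
Accept reached after 13 steps.

13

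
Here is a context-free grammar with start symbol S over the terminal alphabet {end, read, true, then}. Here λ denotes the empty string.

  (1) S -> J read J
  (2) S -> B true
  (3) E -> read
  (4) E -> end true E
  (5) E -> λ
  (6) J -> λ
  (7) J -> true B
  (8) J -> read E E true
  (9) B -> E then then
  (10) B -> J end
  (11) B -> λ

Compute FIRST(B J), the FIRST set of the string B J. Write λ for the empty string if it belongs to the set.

{λ, end, read, then, true}

FIRST(E): from E->read we get {read}; from E->end true E we get {end}; from E->λ we get {λ}. So FIRST(E) = {λ, end, read}.
FIRST(J): from J->λ we get {λ}; from J->true B we get {true}; from J->read E E true we get {read}. So FIRST(J) = {λ, read, true}.
FIRST(B): from B->E then then we get {end, read, then}; from B->J end we get {end, read, true}; from B->λ we get {λ}. So FIRST(B) = {λ, end, read, then, true}.
FIRST(S): from S->J read J we get {read, true}; from S->B true we get {end, read, then, true}. So FIRST(S) = {end, read, then, true}.
FIRST(B J): take FIRST of each symbol in turn, carrying on past any symbol whose FIRST contains λ; result {λ, end, read, then, true}.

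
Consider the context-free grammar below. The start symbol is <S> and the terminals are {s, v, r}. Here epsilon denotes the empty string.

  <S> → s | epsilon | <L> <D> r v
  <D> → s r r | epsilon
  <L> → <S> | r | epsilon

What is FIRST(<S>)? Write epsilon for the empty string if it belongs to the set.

FIRST(<D>): from <D>→s r r we get {s}; from <D>→epsilon we get {epsilon}. So FIRST(<D>) = {epsilon, s}.
FIRST(<S>): from <S>→s we get {s}; from <S>→epsilon we get {epsilon}; from <S>→<L> <D> r v we get {r, s}. So FIRST(<S>) = {epsilon, r, s}.
FIRST(<L>): from <L>→<S> we get {epsilon, r, s}; from <L>→r we get {r}; from <L>→epsilon we get {epsilon}. So FIRST(<L>) = {epsilon, r, s}.

{epsilon, r, s}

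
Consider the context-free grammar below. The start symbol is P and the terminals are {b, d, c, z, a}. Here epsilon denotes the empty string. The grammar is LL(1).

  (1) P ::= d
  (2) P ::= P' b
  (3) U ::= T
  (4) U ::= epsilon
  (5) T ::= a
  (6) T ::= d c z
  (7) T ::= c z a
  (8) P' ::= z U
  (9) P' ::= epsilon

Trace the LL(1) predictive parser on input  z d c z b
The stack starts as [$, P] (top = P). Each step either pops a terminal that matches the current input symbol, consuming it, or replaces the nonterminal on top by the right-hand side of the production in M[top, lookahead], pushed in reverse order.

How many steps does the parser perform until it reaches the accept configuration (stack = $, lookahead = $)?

9

step 1: stack=$ P  input=z d c z b $  — expand P ::= P' b
step 2: stack=$ b P'  input=z d c z b $  — expand P' ::= z U
step 3: stack=$ b U z  input=z d c z b $  — match z
step 4: stack=$ b U  input=d c z b $  — expand U ::= T
step 5: stack=$ b T  input=d c z b $  — expand T ::= d c z
step 6: stack=$ b z c d  input=d c z b $  — match d
step 7: stack=$ b z c  input=c z b $  — match c
step 8: stack=$ b z  input=z b $  — match z
step 9: stack=$ b  input=b $  — match b
Accept reached after 9 steps.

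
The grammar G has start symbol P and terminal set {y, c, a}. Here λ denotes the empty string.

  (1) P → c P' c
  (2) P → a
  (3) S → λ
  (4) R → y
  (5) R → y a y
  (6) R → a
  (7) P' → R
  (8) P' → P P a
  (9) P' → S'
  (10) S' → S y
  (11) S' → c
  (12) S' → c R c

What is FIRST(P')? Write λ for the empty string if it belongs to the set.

FIRST(P) = {a, c}
FIRST(S) = {λ}
FIRST(R) = {a, y}
FIRST(S') = {c, y}  (via S y)
FIRST(P') = {a, c, y}  (via R, P P a, S')

{a, c, y}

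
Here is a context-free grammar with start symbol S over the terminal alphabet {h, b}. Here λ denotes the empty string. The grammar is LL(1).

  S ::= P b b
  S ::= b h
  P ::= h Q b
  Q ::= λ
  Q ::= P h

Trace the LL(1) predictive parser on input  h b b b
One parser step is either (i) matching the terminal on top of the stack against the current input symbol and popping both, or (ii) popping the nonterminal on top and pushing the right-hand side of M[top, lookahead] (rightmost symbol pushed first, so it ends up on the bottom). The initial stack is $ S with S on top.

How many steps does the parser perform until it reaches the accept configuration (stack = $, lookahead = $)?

7

step 1: stack=$ S  input=h b b b $  — expand S ::= P b b
step 2: stack=$ b b P  input=h b b b $  — expand P ::= h Q b
step 3: stack=$ b b b Q h  input=h b b b $  — match h
step 4: stack=$ b b b Q  input=b b b $  — expand Q ::= λ
step 5: stack=$ b b b  input=b b b $  — match b
step 6: stack=$ b b  input=b b $  — match b
step 7: stack=$ b  input=b $  — match b
Accept reached after 7 steps.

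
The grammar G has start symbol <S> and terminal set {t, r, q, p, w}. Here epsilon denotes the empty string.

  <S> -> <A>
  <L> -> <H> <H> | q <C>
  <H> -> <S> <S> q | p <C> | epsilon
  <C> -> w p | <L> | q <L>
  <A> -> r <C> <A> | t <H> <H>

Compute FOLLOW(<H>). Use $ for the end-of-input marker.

FIRST(<A>) = {r, t}
FIRST(<S>) = {r, t}  (via <A>)
FIRST(<H>) = {epsilon, p, r, t}  (via <S> <S> q)
FIRST(<L>) = {epsilon, p, q, r, t}  (via <H> <H>)
FIRST(<C>) = {epsilon, p, q, r, t, w}  (via <L>)
FOLLOW(<S>) includes $ since <S> is the start symbol.
FOLLOW(<S>): in <H>-><S> <S> q (occurrence 1), <S> is followed by <S> q with FIRST {r, t}; in <H>-><S> <S> q (occurrence 2), <S> is followed by q with FIRST {q}. Thus FOLLOW(<S>) = {$, q, r, t}.
FOLLOW(<A>): in <S>-><A>, the suffix after <A> is empty, so FOLLOW(<A>) ⊇ FOLLOW(<S>) = {$, q, r, t}; in <A>->r <C> <A>, the suffix after <A> is empty (adds nothing new). Thus FOLLOW(<A>) = {$, q, r, t}.
FOLLOW(<L>): in <C>-><L>, the suffix after <L> is empty, so FOLLOW(<L>) ⊇ FOLLOW(<C>) = {$, p, q, r, t}; in <C>->q <L>, the suffix after <L> is empty, so FOLLOW(<L>) ⊇ FOLLOW(<C>) = {$, p, q, r, t}. Thus FOLLOW(<L>) = {$, p, q, r, t}.
FOLLOW(<H>): in <L>-><H> <H> (occurrence 1), <H> is followed by <H> with FIRST {epsilon, p, r, t}; in <L>-><H> <H> (occurrence 1), the suffix after <H> is nullable, so FOLLOW(<H>) ⊇ FOLLOW(<L>) = {$, p, q, r, t}; in <L>-><H> <H> (occurrence 2), the suffix after <H> is empty, so FOLLOW(<H>) ⊇ FOLLOW(<L>) = {$, p, q, r, t}; in <A>->t <H> <H> (occurrence 1), <H> is followed by <H> with FIRST {epsilon, p, r, t}; in <A>->t <H> <H> (occurrence 1), the suffix after <H> is nullable, so FOLLOW(<H>) ⊇ FOLLOW(<A>) = {$, q, r, t}; in <A>->t <H> <H> (occurrence 2), the suffix after <H> is empty, so FOLLOW(<H>) ⊇ FOLLOW(<A>) = {$, q, r, t}. Thus FOLLOW(<H>) = {$, p, q, r, t}.
FOLLOW(<C>): in <L>->q <C>, the suffix after <C> is empty, so FOLLOW(<C>) ⊇ FOLLOW(<L>) = {$, p, q, r, t}; in <H>->p <C>, the suffix after <C> is empty, so FOLLOW(<C>) ⊇ FOLLOW(<H>) = {$, p, q, r, t}; in <A>->r <C> <A>, <C> is followed by <A> with FIRST {r, t}. Thus FOLLOW(<C>) = {$, p, q, r, t}.

{$, p, q, r, t}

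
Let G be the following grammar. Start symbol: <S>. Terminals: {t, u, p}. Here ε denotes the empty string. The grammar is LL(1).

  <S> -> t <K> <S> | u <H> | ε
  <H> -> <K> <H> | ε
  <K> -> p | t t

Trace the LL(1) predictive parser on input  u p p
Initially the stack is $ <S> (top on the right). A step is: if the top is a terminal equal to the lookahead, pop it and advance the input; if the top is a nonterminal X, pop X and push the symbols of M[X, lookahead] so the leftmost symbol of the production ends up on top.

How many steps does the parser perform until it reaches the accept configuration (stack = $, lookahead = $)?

9

step 1: stack=$ <S>  input=u p p $  — expand <S> -> u <H>
step 2: stack=$ <H> u  input=u p p $  — match u
step 3: stack=$ <H>  input=p p $  — expand <H> -> <K> <H>
step 4: stack=$ <H> <K>  input=p p $  — expand <K> -> p
step 5: stack=$ <H> p  input=p p $  — match p
step 6: stack=$ <H>  input=p $  — expand <H> -> <K> <H>
step 7: stack=$ <H> <K>  input=p $  — expand <K> -> p
step 8: stack=$ <H> p  input=p $  — match p
step 9: stack=$ <H>  input=$  — expand <H> -> ε
Accept reached after 9 steps.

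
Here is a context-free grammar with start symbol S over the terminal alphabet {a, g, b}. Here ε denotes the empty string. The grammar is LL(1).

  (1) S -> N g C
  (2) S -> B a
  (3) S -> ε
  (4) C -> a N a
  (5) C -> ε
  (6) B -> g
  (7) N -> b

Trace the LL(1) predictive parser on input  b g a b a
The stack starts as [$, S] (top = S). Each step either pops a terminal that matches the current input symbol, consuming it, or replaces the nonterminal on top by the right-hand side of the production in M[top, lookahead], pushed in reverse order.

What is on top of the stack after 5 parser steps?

a

step 1: stack=$ S  input=b g a b a $  — expand S -> N g C
step 2: stack=$ C g N  input=b g a b a $  — expand N -> b
step 3: stack=$ C g b  input=b g a b a $  — match b
step 4: stack=$ C g  input=g a b a $  — match g
step 5: stack=$ C  input=a b a $  — expand C -> a N a
Stack after step 5: $ a N a (top = a).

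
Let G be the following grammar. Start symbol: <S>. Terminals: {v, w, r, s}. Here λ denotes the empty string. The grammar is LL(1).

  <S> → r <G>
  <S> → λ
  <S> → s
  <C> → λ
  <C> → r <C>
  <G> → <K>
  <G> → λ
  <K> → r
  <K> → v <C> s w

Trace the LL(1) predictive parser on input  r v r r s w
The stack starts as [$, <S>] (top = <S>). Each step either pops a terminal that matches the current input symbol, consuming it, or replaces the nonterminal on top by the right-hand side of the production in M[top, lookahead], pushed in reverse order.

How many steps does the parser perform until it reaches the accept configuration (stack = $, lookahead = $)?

12

step 1: stack=$ <S>  input=r v r r s w $  — expand <S> → r <G>
step 2: stack=$ <G> r  input=r v r r s w $  — match r
step 3: stack=$ <G>  input=v r r s w $  — expand <G> → <K>
step 4: stack=$ <K>  input=v r r s w $  — expand <K> → v <C> s w
step 5: stack=$ w s <C> v  input=v r r s w $  — match v
step 6: stack=$ w s <C>  input=r r s w $  — expand <C> → r <C>
step 7: stack=$ w s <C> r  input=r r s w $  — match r
step 8: stack=$ w s <C>  input=r s w $  — expand <C> → r <C>
step 9: stack=$ w s <C> r  input=r s w $  — match r
step 10: stack=$ w s <C>  input=s w $  — expand <C> → λ
step 11: stack=$ w s  input=s w $  — match s
step 12: stack=$ w  input=w $  — match w
Accept reached after 12 steps.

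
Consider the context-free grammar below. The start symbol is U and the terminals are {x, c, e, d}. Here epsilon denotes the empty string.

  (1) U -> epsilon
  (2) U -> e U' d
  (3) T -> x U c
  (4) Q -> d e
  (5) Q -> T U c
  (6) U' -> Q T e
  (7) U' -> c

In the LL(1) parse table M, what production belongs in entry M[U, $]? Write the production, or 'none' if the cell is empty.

U -> epsilon

FIRST(U): from U->epsilon we get {epsilon}; from U->e U' d we get {e}. So FIRST(U) = {epsilon, e}.
FIRST(T): from T->x U c we get {x}. So FIRST(T) = {x}.
FIRST(Q): from Q->d e we get {d}; from Q->T U c we get {x}. So FIRST(Q) = {d, x}.
FIRST(U'): from U'->Q T e we get {d, x}; from U'->c we get {c}. So FIRST(U') = {c, d, x}.
FOLLOW(U) includes $ since U is the start symbol.
FOLLOW(U): in T->x U c, U is followed by c with FIRST {c}; in Q->T U c, U is followed by c with FIRST {c}. Thus FOLLOW(U) = {$, c}.
For U -> epsilon: FIRST(epsilon) = {epsilon}, so it goes in M[U, t] for t ∈ {}; since epsilon ∈ FIRST, also for every t ∈ FOLLOW(U) = {$, c}.
For U -> e U' d: FIRST(e U' d) = {e}, so it goes in M[U, t] for t ∈ {e}.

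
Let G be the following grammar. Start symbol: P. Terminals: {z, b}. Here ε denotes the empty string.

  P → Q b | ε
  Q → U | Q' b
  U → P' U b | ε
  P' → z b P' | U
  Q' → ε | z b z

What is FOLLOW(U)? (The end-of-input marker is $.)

FIRST(Q'): from Q'→ε we get {ε}; from Q'→z b z we get {z}. So FIRST(Q') = {ε, z}.
FIRST(P): from P→Q b we get {b, z}; from P→ε we get {ε}. So FIRST(P) = {ε, b, z}.
FIRST(Q): from Q→U we get {ε, b, z}; from Q→Q' b we get {b, z}. So FIRST(Q) = {ε, b, z}.
FIRST(U): from U→P' U b we get {b, z}; from U→ε we get {ε}. So FIRST(U) = {ε, b, z}.
FIRST(P'): from P'→z b P' we get {z}; from P'→U we get {ε, b, z}. So FIRST(P') = {ε, b, z}.
FOLLOW(P) includes $ since P is the start symbol.
FOLLOW(P): P appears on no right-hand side. Thus FOLLOW(P) = {$}.
FOLLOW(Q): in P→Q b, Q is followed by b with FIRST {b}. Thus FOLLOW(Q) = {b}.
FOLLOW(P'): in U→P' U b, P' is followed by U b with FIRST {b, z}; in P'→z b P', the suffix after P' is empty (adds nothing new). Thus FOLLOW(P') = {b, z}.
FOLLOW(U): in Q→U, the suffix after U is empty, so FOLLOW(U) ⊇ FOLLOW(Q) = {b}; in U→P' U b, U is followed by b with FIRST {b}; in P'→U, the suffix after U is empty, so FOLLOW(U) ⊇ FOLLOW(P') = {b, z}. Thus FOLLOW(U) = {b, z}.
FOLLOW(Q'): in Q→Q' b, Q' is followed by b with FIRST {b}. Thus FOLLOW(Q') = {b}.

{b, z}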